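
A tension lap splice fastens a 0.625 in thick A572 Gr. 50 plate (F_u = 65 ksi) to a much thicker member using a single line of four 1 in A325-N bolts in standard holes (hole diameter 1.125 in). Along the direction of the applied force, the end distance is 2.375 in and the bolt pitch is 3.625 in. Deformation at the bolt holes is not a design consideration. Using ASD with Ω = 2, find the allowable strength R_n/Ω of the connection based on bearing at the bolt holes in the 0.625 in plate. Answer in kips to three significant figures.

238 kips

Per bolt r_n = 1.5 l_c t F_u ≤ 3.0 d t F_u; upper limit = 3.0 × 1 × 0.625 × 65 = 121.9 kips.
Edge bolt: l_c = 2.375 − 1.125/2 = 1.812 in → 1.5 × 1.812 × 0.625 × 65 = 110.4 → r_n = 110.4 kips.
Interior bolts: l_c = 3.625 − 1.125 = 2.5 in → 1.5 × 2.5 × 0.625 × 65 = 152.3 → r_n = 121.9 kips.
R_n = 1 × 110.4 + 3 × 121.9 = 476.1 kips.
Allowable strength R_n/Ω = 476.1 / 2 = 238 kips.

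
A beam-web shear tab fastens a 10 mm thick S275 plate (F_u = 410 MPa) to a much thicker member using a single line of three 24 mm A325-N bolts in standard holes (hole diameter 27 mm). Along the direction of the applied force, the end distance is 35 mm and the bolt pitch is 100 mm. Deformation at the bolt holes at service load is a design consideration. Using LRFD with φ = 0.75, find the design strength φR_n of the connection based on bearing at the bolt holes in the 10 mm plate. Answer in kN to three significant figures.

Per bolt r_n = 1.2 l_c t F_u ≤ 2.4 d t F_u; upper limit = 2.4 × 24 × 10 × 410 / 1000 = 236.2 kN.
Edge bolt: l_c = 35 − 27/2 = 21.5 mm → 1.2 × 21.5 × 10 × 410 / 1000 = 105.8 → r_n = 105.8 kN.
Interior bolts: l_c = 100 − 27 = 73 mm → 1.2 × 73 × 10 × 410 / 1000 = 359.2 → r_n = 236.2 kN.
R_n = 1 × 105.8 + 2 × 236.2 = 578.1 kN.
Design strength φR_n = 0.75 × 578.1 = 434 kN.

434 kN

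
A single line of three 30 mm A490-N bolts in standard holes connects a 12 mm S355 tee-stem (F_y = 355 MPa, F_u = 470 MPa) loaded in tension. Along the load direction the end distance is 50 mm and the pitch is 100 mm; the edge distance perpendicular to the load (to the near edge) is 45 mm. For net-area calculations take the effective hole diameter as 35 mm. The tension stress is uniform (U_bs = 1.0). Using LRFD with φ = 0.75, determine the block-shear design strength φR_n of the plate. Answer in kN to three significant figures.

529 kN

Shear plane L_v = 50 + 2·100 = 250 mm; A_gv = 250 × 12 = 3000 mm².
A_nv = (250 − 2.5·35) × 12 = 1950 mm².
A_nt = (45 − 0.5·35) × 12 = 330 mm².
0.6 F_u A_nv = 549.9 kN; 0.6 F_y A_gv = 639 kN → shear rupture governs the shear term.
R_n = 549.9 + 1.0 × 470 × 330 / 1000 = 705 kN.
Design strength φR_n = 0.75 × 705 = 529 kN.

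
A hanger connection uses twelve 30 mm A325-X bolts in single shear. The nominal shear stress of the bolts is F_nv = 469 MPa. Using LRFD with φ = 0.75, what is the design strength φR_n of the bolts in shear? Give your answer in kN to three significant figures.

A_b = π × 30² / 4 = 706.9 mm².
R_n = F_nv · A_b · n · n_s = 469 × 706.9 × 12 × 1 / 1000 = 3978 kN.
Design strength φR_n = 0.75 × 3978 = 2980 kN.

2980 kN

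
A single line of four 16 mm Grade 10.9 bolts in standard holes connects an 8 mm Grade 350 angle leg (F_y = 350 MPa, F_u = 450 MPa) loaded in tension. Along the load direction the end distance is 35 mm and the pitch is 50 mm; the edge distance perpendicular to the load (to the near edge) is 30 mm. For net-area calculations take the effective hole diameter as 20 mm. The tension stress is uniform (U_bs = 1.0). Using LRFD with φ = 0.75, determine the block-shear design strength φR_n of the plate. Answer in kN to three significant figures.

Shear plane L_v = 35 + 3·50 = 185 mm; A_gv = 185 × 8 = 1480 mm².
A_nv = (185 − 3.5·20) × 8 = 920 mm².
A_nt = (30 − 0.5·20) × 8 = 160 mm².
0.6 F_u A_nv = 248.4 kN; 0.6 F_y A_gv = 310.8 kN → shear rupture governs the shear term.
R_n = 248.4 + 1.0 × 450 × 160 / 1000 = 320.4 kN.
Design strength φR_n = 0.75 × 320.4 = 240 kN.

240 kN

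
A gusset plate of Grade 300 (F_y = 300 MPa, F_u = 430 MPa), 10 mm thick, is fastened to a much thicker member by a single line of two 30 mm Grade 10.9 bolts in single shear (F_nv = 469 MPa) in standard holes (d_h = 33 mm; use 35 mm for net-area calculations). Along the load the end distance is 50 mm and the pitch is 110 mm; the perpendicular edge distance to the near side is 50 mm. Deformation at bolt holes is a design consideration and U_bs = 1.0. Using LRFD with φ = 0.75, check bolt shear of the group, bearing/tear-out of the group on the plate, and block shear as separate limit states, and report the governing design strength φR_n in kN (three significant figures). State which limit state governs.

313 kN (block shear governs)

Bolt shear: A_b = π·30²/4 = 706.9 mm²; R_n = 469 × 706.9 × 2 × 1 / 1000 = 663 kN → 0.75 × 663 = 497 kN.
Bearing: edge l_c = 33.5, r_n = 172.9 kN; interior l_c = 77, r_n = 309.6 kN; R_n = 172.9 + 1·309.6 = 482.5 kN → 362 kN.
Block shear: A_gv = 1600, A_nv = 1075, A_nt = 325 mm²; R_n = min(0.6F_uA_nv, 0.6F_yA_gv) + U_bs·F_u·A_nt = 417.1 kN → 313 kN.
Block shear governs: 313 kN.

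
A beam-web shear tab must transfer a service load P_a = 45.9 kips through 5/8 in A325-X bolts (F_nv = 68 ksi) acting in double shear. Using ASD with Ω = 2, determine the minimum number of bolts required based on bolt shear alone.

3 bolts

A_b = π·0.625²/4 = 0.3068 in².
Per-bolt allowable strength R_n/Ω = 68 × 0.3068 × 2 / 2 = 20.86 kips.
n ≥ 45.9 / 20.86 = 2.2 → use 3 bolts.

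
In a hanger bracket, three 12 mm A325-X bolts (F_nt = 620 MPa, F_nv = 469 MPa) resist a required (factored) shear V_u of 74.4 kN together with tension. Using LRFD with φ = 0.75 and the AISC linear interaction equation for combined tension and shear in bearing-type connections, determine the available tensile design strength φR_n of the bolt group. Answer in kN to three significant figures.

107 kN

A_b = π·12²/4 = 113.1 mm²; f_rv = 74.4 × 1000 / (3 × 113.1) = 219.3 MPa.
F'_nt = 1.3 F_nt − (F_nt / φF_nv) f_rv = 1.3·620 − (620/(0.75·469))·219.3 = 419.5 MPa, capped at F_nt → F'_nt = 419.5 MPa.
R_n = F'_nt · A_b · n = 419.5 × 113.1 × 3 / 1000 = 142.3 kN.
Design strength φR_n = 0.75 × 142.3 = 107 kN.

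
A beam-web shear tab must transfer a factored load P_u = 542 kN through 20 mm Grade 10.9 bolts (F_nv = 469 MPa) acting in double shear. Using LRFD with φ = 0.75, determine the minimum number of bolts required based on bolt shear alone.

A_b = π·20²/4 = 314.2 mm².
Per-bolt design strength φR_n = 0.75 × 469 × 314.2 × 2 / 1000 = 221 kN.
n ≥ 542 / 221 = 2.452 → use 3 bolts.

3 bolts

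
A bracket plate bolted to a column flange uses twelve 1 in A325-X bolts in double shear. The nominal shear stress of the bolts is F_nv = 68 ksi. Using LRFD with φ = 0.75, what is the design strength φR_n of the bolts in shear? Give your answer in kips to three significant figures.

961 kips

A_b = π × 1² / 4 = 0.7854 in².
R_n = F_nv · A_b · n · n_s = 68 × 0.7854 × 12 × 2 = 1282 kips.
Design strength φR_n = 0.75 × 1282 = 961 kips.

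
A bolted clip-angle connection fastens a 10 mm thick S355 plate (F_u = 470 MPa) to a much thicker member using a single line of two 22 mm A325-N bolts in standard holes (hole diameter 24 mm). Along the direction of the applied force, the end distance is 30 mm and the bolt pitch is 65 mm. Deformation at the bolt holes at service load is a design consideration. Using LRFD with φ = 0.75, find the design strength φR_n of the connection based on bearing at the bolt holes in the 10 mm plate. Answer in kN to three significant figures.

Per bolt r_n = 1.2 l_c t F_u ≤ 2.4 d t F_u; upper limit = 2.4 × 22 × 10 × 470 / 1000 = 248.2 kN.
Edge bolt: l_c = 30 − 24/2 = 18 mm → 1.2 × 18 × 10 × 470 / 1000 = 101.5 → r_n = 101.5 kN.
Interior bolts: l_c = 65 − 24 = 41 mm → 1.2 × 41 × 10 × 470 / 1000 = 231.2 → r_n = 231.2 kN.
R_n = 1 × 101.5 + 1 × 231.2 = 332.8 kN.
Design strength φR_n = 0.75 × 332.8 = 250 kN.

250 kN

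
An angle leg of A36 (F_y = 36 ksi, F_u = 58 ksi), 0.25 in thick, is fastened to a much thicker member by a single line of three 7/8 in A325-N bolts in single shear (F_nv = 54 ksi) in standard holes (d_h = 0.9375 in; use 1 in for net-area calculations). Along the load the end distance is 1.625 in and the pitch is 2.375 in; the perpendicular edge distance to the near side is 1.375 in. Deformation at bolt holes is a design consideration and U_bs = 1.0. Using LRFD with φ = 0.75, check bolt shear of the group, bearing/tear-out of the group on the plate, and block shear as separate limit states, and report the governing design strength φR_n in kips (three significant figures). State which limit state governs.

34.8 kips (block shear governs)

Bolt shear: A_b = π·0.875²/4 = 0.6013 in²; R_n = 54 × 0.6013 × 3 × 1 = 97.41 kips → 0.75 × 97.41 = 73.1 kips.
Bearing: edge l_c = 1.156, r_n = 20.12 kips; interior l_c = 1.438, r_n = 25.01 kips; R_n = 20.12 + 2·25.01 = 70.14 kips → 52.6 kips.
Block shear: A_gv = 1.594, A_nv = 0.9688, A_nt = 0.2188 in²; R_n = min(0.6F_uA_nv, 0.6F_yA_gv) + U_bs·F_u·A_nt = 46.4 kips → 34.8 kips.
Block shear governs: 34.8 kips.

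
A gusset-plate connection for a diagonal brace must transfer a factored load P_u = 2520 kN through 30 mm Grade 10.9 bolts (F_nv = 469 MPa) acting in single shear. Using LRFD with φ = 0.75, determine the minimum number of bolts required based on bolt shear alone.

11 bolts

A_b = π·30²/4 = 706.9 mm².
Per-bolt design strength φR_n = 0.75 × 469 × 706.9 × 1 / 1000 = 248.6 kN.
n ≥ 2520 / 248.6 = 10.14 → use 11 bolts.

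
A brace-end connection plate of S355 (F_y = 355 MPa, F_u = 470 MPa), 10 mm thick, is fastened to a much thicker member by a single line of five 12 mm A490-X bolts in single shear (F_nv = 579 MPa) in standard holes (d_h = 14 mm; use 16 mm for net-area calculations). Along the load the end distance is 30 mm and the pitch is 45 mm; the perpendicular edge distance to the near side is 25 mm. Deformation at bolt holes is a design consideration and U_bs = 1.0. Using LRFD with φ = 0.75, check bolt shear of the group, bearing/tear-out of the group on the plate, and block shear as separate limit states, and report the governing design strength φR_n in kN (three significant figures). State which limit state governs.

246 kN (bolt shear governs)

Bolt shear: A_b = π·12²/4 = 113.1 mm²; R_n = 579 × 113.1 × 5 × 1 / 1000 = 327.4 kN → 0.75 × 327.4 = 246 kN.
Bearing: edge l_c = 23, r_n = 129.7 kN; interior l_c = 31, r_n = 135.4 kN; R_n = 129.7 + 4·135.4 = 671.2 kN → 503 kN.
Block shear: A_gv = 2100, A_nv = 1380, A_nt = 170 mm²; R_n = min(0.6F_uA_nv, 0.6F_yA_gv) + U_bs·F_u·A_nt = 469.1 kN → 352 kN.
Bolt shear governs: 246 kN.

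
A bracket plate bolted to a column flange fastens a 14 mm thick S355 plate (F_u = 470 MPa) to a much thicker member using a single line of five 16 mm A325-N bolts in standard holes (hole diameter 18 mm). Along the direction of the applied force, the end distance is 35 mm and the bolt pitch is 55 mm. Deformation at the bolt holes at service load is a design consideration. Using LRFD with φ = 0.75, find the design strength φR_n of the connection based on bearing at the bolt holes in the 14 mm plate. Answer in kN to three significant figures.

Per bolt r_n = 1.2 l_c t F_u ≤ 2.4 d t F_u; upper limit = 2.4 × 16 × 14 × 470 / 1000 = 252.7 kN.
Edge bolt: l_c = 35 − 18/2 = 26 mm → 1.2 × 26 × 14 × 470 / 1000 = 205.3 → r_n = 205.3 kN.
Interior bolts: l_c = 55 − 18 = 37 mm → 1.2 × 37 × 14 × 470 / 1000 = 292.2 → r_n = 252.7 kN.
R_n = 1 × 205.3 + 4 × 252.7 = 1216 kN.
Design strength φR_n = 0.75 × 1216 = 912 kN.

912 kN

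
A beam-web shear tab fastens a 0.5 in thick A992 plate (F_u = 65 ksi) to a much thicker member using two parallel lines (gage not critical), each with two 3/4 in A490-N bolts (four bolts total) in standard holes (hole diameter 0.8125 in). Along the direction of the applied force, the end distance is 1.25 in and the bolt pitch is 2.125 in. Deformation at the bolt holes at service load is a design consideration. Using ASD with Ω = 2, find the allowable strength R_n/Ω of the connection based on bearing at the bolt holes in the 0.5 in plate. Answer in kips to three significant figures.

Per bolt r_n = 1.2 l_c t F_u ≤ 2.4 d t F_u; upper limit = 2.4 × 0.75 × 0.5 × 65 = 58.5 kips.
Edge bolt: l_c = 1.25 − 0.8125/2 = 0.8438 in → 1.2 × 0.8438 × 0.5 × 65 = 32.91 → r_n = 32.91 kips.
Interior bolts: l_c = 2.125 − 0.8125 = 1.312 in → 1.2 × 1.312 × 0.5 × 65 = 51.19 → r_n = 51.19 kips.
R_n = 2 × 32.91 + 2 × 51.19 = 168.2 kips.
Allowable strength R_n/Ω = 168.2 / 2 = 84.1 kips.

84.1 kips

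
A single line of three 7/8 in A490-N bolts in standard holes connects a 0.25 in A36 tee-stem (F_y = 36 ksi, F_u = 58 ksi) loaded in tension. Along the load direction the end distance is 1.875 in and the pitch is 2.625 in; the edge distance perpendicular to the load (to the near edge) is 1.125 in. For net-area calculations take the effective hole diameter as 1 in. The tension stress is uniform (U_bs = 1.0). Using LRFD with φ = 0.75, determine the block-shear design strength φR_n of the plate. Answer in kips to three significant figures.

35.7 kips

Shear plane L_v = 1.875 + 2·2.625 = 7.125 in; A_gv = 7.125 × 0.25 = 1.781 in².
A_nv = (7.125 − 2.5·1) × 0.25 = 1.156 in².
A_nt = (1.125 − 0.5·1) × 0.25 = 0.1562 in².
0.6 F_u A_nv = 40.24 kips; 0.6 F_y A_gv = 38.47 kips → shear yielding governs the shear term.
R_n = 38.47 + 1.0 × 58 × 0.1562 = 47.54 kips.
Design strength φR_n = 0.75 × 47.54 = 35.7 kips.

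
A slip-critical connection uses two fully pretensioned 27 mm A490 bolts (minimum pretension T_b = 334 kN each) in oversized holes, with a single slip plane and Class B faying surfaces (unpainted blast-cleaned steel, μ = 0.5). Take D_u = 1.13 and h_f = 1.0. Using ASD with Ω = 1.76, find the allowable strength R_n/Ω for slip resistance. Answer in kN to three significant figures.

R_n = μ · D_u · h_f · T_b · n_s · n_b = 0.5 × 1.13 × 1.0 × 334 × 1 × 2 = 377.4 kN.
Allowable strength R_n/Ω = 377.4 / 1.76 = 214 kN.

214 kN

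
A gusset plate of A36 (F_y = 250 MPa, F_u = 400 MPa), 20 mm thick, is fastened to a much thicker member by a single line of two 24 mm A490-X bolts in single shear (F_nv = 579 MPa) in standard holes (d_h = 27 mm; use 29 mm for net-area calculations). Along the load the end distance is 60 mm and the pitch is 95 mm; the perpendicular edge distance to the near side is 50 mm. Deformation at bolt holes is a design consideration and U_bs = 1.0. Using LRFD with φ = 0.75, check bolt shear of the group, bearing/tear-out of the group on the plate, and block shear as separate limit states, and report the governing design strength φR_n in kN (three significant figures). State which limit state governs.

Bolt shear: A_b = π·24²/4 = 452.4 mm²; R_n = 579 × 452.4 × 2 × 1 / 1000 = 523.9 kN → 0.75 × 523.9 = 393 kN.
Bearing: edge l_c = 46.5, r_n = 446.4 kN; interior l_c = 68, r_n = 460.8 kN; R_n = 446.4 + 1·460.8 = 907.2 kN → 680 kN.
Block shear: A_gv = 3100, A_nv = 2230, A_nt = 710 mm²; R_n = min(0.6F_uA_nv, 0.6F_yA_gv) + U_bs·F_u·A_nt = 749 kN → 562 kN.
Bolt shear governs: 393 kN.

393 kN (bolt shear governs)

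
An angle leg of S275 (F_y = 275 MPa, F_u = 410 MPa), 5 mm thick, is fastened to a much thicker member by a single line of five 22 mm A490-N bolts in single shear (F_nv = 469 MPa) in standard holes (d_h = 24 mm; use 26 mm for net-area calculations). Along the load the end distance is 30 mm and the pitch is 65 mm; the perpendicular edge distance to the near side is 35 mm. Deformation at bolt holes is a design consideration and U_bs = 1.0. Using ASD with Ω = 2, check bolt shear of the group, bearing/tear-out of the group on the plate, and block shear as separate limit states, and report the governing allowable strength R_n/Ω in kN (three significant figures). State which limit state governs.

Bolt shear: A_b = π·22²/4 = 380.1 mm²; R_n = 469 × 380.1 × 5 × 1 / 1000 = 891.4 kN → 891.4 / 2 = 446 kN.
Bearing: edge l_c = 18, r_n = 44.28 kN; interior l_c = 41, r_n = 100.9 kN; R_n = 44.28 + 4·100.9 = 447.7 kN → 224 kN.
Block shear: A_gv = 1450, A_nv = 865, A_nt = 110 mm²; R_n = min(0.6F_uA_nv, 0.6F_yA_gv) + U_bs·F_u·A_nt = 257.9 kN → 129 kN.
Block shear governs: 129 kN.

129 kN (block shear governs)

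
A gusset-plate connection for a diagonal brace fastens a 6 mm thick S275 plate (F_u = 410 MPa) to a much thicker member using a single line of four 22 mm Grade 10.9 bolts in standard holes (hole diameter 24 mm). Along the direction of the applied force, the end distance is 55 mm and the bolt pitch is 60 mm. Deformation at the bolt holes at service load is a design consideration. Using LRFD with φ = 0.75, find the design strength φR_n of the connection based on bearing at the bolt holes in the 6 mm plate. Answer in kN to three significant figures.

334 kN

Per bolt r_n = 1.2 l_c t F_u ≤ 2.4 d t F_u; upper limit = 2.4 × 22 × 6 × 410 / 1000 = 129.9 kN.
Edge bolt: l_c = 55 − 24/2 = 43 mm → 1.2 × 43 × 6 × 410 / 1000 = 126.9 → r_n = 126.9 kN.
Interior bolts: l_c = 60 − 24 = 36 mm → 1.2 × 36 × 6 × 410 / 1000 = 106.3 → r_n = 106.3 kN.
R_n = 1 × 126.9 + 3 × 106.3 = 445.8 kN.
Design strength φR_n = 0.75 × 445.8 = 334 kN.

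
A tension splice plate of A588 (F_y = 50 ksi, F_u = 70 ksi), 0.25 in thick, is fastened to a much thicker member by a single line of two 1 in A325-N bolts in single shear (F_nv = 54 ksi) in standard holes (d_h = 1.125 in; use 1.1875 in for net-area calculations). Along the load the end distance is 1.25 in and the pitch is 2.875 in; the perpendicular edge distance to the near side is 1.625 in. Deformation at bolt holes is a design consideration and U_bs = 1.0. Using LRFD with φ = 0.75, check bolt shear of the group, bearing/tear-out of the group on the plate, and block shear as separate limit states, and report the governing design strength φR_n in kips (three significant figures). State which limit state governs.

Bolt shear: A_b = π·1²/4 = 0.7854 in²; R_n = 54 × 0.7854 × 2 × 1 = 84.82 kips → 0.75 × 84.82 = 63.6 kips.
Bearing: edge l_c = 0.6875, r_n = 14.44 kips; interior l_c = 1.75, r_n = 36.75 kips; R_n = 14.44 + 1·36.75 = 51.19 kips → 38.4 kips.
Block shear: A_gv = 1.031, A_nv = 0.5859, A_nt = 0.2578 in²; R_n = min(0.6F_uA_nv, 0.6F_yA_gv) + U_bs·F_u·A_nt = 42.66 kips → 32 kips.
Block shear governs: 32 kips.

32 kips (block shear governs)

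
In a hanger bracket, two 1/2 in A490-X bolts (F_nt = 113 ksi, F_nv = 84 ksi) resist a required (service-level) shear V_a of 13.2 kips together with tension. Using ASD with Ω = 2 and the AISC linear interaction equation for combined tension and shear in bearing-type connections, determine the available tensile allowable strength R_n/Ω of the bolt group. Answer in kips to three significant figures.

11.1 kips

A_b = π·0.5²/4 = 0.1963 in²; f_rv = 13.2 / (2 × 0.1963) = 33.61 ksi.
F'_nt = 1.3 F_nt − (Ω F_nt / F_nv) f_rv = 1.3·113 − (2·113/84)·33.61 = 56.46 ksi, capped at F_nt → F'_nt = 56.46 ksi.
R_n = F'_nt · A_b · n = 56.46 × 0.1963 × 2 = 22.17 kips.
Allowable strength R_n/Ω = 22.17 / 2 = 11.1 kips.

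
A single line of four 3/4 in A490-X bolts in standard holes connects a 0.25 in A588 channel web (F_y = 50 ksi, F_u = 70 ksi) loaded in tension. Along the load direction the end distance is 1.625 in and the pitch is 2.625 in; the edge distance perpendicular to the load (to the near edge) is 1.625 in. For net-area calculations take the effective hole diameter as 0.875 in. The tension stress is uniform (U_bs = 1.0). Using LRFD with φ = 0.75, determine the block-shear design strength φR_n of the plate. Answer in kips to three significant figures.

Shear plane L_v = 1.625 + 3·2.625 = 9.5 in; A_gv = 9.5 × 0.25 = 2.375 in².
A_nv = (9.5 − 3.5·0.875) × 0.25 = 1.609 in².
A_nt = (1.625 − 0.5·0.875) × 0.25 = 0.2969 in².
0.6 F_u A_nv = 67.59 kips; 0.6 F_y A_gv = 71.25 kips → shear rupture governs the shear term.
R_n = 67.59 + 1.0 × 70 × 0.2969 = 88.38 kips.
Design strength φR_n = 0.75 × 88.38 = 66.3 kips.

66.3 kips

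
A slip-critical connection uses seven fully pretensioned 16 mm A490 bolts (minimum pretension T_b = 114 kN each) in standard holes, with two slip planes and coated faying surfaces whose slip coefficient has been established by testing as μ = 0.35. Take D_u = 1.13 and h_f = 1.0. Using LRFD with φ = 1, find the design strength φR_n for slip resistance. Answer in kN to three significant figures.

R_n = μ · D_u · h_f · T_b · n_s · n_b = 0.35 × 1.13 × 1.0 × 114 × 2 × 7 = 631.2 kN.
Design strength φR_n = 1 × 631.2 = 631 kN.

631 kN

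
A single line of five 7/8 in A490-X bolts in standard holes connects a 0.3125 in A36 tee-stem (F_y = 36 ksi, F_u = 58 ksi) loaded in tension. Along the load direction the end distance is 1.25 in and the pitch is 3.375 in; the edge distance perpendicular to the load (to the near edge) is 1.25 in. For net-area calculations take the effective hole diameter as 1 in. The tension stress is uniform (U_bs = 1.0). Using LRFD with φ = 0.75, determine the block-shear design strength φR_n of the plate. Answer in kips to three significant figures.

Shear plane L_v = 1.25 + 4·3.375 = 14.75 in; A_gv = 14.75 × 0.3125 = 4.609 in².
A_nv = (14.75 − 4.5·1) × 0.3125 = 3.203 in².
A_nt = (1.25 − 0.5·1) × 0.3125 = 0.2344 in².
0.6 F_u A_nv = 111.5 kips; 0.6 F_y A_gv = 99.56 kips → shear yielding governs the shear term.
R_n = 99.56 + 1.0 × 58 × 0.2344 = 113.2 kips.
Design strength φR_n = 0.75 × 113.2 = 84.9 kips.

84.9 kips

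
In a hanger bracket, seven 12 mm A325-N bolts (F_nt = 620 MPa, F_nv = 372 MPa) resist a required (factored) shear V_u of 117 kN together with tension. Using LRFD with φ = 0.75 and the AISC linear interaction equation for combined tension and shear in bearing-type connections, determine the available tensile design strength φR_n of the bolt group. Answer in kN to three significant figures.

284 kN

A_b = π·12²/4 = 113.1 mm²; f_rv = 117 × 1000 / (7 × 113.1) = 147.8 MPa.
F'_nt = 1.3 F_nt − (F_nt / φF_nv) f_rv = 1.3·620 − (620/(0.75·372))·147.8 = 477.6 MPa, capped at F_nt → F'_nt = 477.6 MPa.
R_n = F'_nt · A_b · n = 477.6 × 113.1 × 7 / 1000 = 378.1 kN.
Design strength φR_n = 0.75 × 378.1 = 284 kN.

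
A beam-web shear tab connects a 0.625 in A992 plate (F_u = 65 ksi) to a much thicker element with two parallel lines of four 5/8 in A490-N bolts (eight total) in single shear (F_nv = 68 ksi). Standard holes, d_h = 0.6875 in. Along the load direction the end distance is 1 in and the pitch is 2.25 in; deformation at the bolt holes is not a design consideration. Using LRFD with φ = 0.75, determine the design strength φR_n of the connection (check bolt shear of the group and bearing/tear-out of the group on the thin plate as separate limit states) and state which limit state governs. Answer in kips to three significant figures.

125 kips (bolt shear governs)

Bolt shear: A_b = π·0.625²/4 = 0.3068 in²; R_n = 68 × 0.3068 × 8 × 1 = 166.9 kips → 0.75 × 166.9 = 125 kips.
Bearing (1.5 l_c t F_u ≤ 3.0 d t F_u): upper limit = 3.0·0.625·0.625·65 = 76.17 kips.
  Edge l_c = 1 − 0.6875/2 = 0.6562 → r_n = 39.99 kips; interior l_c = 2.25 − 0.6875 = 1.562 → r_n = 76.17 kips.
  R_n,bearing = 2·39.99 + 6·76.17 = 537 kips → 0.75 × 537 = 403 kips.
Bolt shear governs: 125 kips.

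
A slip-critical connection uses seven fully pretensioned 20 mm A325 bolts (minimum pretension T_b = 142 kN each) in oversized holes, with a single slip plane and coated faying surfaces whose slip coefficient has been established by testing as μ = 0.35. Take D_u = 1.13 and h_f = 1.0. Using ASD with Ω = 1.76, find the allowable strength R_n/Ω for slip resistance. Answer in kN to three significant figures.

223 kN

R_n = μ · D_u · h_f · T_b · n_s · n_b = 0.35 × 1.13 × 1.0 × 142 × 1 × 7 = 393.1 kN.
Allowable strength R_n/Ω = 393.1 / 1.76 = 223 kN.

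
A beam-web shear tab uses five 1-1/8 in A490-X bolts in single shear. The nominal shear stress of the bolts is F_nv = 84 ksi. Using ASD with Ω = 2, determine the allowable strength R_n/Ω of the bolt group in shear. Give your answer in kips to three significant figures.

A_b = π × 1.125² / 4 = 0.994 in².
R_n = F_nv · A_b · n · n_s = 84 × 0.994 × 5 × 1 = 417.5 kips.
Allowable strength R_n/Ω = 417.5 / 2 = 209 kips.

209 kips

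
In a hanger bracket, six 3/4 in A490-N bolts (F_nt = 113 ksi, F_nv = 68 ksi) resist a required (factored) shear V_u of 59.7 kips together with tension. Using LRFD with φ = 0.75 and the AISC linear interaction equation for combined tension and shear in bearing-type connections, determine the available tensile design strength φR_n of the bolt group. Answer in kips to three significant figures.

A_b = π·0.75²/4 = 0.4418 in²; f_rv = 59.7 / (6 × 0.4418) = 22.52 ksi.
F'_nt = 1.3 F_nt − (F_nt / φF_nv) f_rv = 1.3·113 − (113/(0.75·68))·22.52 = 97 ksi, capped at F_nt → F'_nt = 97 ksi.
R_n = F'_nt · A_b · n = 97 × 0.4418 × 6 = 257.1 kips.
Design strength φR_n = 0.75 × 257.1 = 193 kips.

193 kips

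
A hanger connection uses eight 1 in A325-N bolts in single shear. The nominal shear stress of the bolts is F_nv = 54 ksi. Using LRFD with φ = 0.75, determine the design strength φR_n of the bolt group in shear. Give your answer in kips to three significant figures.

A_b = π × 1² / 4 = 0.7854 in².
R_n = F_nv · A_b · n · n_s = 54 × 0.7854 × 8 × 1 = 339.3 kips.
Design strength φR_n = 0.75 × 339.3 = 254 kips.

254 kips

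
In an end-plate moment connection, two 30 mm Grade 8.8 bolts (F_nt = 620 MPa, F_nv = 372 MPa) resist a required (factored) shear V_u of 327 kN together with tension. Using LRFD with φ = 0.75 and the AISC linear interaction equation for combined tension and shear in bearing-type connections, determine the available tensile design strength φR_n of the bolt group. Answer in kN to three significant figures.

A_b = π·30²/4 = 706.9 mm²; f_rv = 327 × 1000 / (2 × 706.9) = 231.3 MPa.
F'_nt = 1.3 F_nt − (F_nt / φF_nv) f_rv = 1.3·620 − (620/(0.75·372))·231.3 = 292 MPa, capped at F_nt → F'_nt = 292 MPa.
R_n = F'_nt · A_b · n = 292 × 706.9 × 2 / 1000 = 412.8 kN.
Design strength φR_n = 0.75 × 412.8 = 310 kN.

310 kN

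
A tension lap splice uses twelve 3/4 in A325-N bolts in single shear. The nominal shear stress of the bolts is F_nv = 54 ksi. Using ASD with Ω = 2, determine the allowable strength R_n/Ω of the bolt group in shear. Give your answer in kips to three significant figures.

143 kips

A_b = π × 0.75² / 4 = 0.4418 in².
R_n = F_nv · A_b · n · n_s = 54 × 0.4418 × 12 × 1 = 286.3 kips.
Allowable strength R_n/Ω = 286.3 / 2 = 143 kips.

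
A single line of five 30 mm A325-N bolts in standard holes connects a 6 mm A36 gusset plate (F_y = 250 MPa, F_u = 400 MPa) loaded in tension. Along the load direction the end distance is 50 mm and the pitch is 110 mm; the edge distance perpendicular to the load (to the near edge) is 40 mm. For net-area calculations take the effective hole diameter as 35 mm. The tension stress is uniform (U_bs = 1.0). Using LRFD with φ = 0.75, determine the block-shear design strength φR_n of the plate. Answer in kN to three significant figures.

Shear plane L_v = 50 + 4·110 = 490 mm; A_gv = 490 × 6 = 2940 mm².
A_nv = (490 − 4.5·35) × 6 = 1995 mm².
A_nt = (40 − 0.5·35) × 6 = 135 mm².
0.6 F_u A_nv = 478.8 kN; 0.6 F_y A_gv = 441 kN → shear yielding governs the shear term.
R_n = 441 + 1.0 × 400 × 135 / 1000 = 495 kN.
Design strength φR_n = 0.75 × 495 = 371 kN.

371 kN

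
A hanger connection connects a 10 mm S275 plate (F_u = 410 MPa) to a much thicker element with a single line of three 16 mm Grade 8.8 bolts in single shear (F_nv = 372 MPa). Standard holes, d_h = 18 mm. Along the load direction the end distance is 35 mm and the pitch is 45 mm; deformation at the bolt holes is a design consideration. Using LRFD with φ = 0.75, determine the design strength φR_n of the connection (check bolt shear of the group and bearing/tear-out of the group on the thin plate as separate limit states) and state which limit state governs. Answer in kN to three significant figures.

Bolt shear: A_b = π·16²/4 = 201.1 mm²; R_n = 372 × 201.1 × 3 × 1 / 1000 = 224.4 kN → 0.75 × 224.4 = 168 kN.
Bearing (1.2 l_c t F_u ≤ 2.4 d t F_u): upper limit = 2.4·16·10·410 / 1000 = 157.4 kN.
  Edge l_c = 35 − 18/2 = 26 → r_n = 127.9 kN; interior l_c = 45 − 18 = 27 → r_n = 132.8 kN.
  R_n,bearing = 1·127.9 + 2·132.8 = 393.6 kN → 0.75 × 393.6 = 295 kN.
Bolt shear governs: 168 kN.

168 kN (bolt shear governs)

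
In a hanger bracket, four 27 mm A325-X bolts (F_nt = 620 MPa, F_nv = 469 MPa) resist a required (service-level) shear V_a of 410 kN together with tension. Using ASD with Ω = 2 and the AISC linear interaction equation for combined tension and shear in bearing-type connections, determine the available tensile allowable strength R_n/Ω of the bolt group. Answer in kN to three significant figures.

381 kN

A_b = π·27²/4 = 572.6 mm²; f_rv = 410 × 1000 / (4 × 572.6) = 179 MPa.
F'_nt = 1.3 F_nt − (Ω F_nt / F_nv) f_rv = 1.3·620 − (2·620/469)·179 = 332.7 MPa, capped at F_nt → F'_nt = 332.7 MPa.
R_n = F'_nt · A_b · n = 332.7 × 572.6 × 4 / 1000 = 761.9 kN.
Allowable strength R_n/Ω = 761.9 / 2 = 381 kN.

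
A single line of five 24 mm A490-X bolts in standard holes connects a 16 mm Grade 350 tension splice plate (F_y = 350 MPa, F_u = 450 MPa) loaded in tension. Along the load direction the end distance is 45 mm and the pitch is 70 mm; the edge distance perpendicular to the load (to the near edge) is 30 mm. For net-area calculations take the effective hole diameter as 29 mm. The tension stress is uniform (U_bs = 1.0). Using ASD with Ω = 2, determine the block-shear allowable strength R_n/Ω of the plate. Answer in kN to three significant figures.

Shear plane L_v = 45 + 4·70 = 325 mm; A_gv = 325 × 16 = 5200 mm².
A_nv = (325 − 4.5·29) × 16 = 3112 mm².
A_nt = (30 − 0.5·29) × 16 = 248 mm².
0.6 F_u A_nv = 840.2 kN; 0.6 F_y A_gv = 1092 kN → shear rupture governs the shear term.
R_n = 840.2 + 1.0 × 450 × 248 / 1000 = 951.8 kN.
Allowable strength R_n/Ω = 951.8 / 2 = 476 kN.

476 kN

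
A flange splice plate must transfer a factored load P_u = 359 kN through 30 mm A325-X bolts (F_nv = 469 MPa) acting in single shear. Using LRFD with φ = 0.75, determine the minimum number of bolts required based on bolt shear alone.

2 bolts

A_b = π·30²/4 = 706.9 mm².
Per-bolt design strength φR_n = 0.75 × 469 × 706.9 × 1 / 1000 = 248.6 kN.
n ≥ 359 / 248.6 = 1.444 → use 2 bolts.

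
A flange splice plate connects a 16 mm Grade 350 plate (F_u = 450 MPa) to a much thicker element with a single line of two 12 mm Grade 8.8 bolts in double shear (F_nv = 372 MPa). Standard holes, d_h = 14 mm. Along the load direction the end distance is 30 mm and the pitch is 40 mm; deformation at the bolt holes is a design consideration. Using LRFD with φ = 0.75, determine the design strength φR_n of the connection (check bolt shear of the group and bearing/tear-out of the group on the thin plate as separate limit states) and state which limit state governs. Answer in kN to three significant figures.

Bolt shear: A_b = π·12²/4 = 113.1 mm²; R_n = 372 × 113.1 × 2 × 2 / 1000 = 168.3 kN → 0.75 × 168.3 = 126 kN.
Bearing (1.2 l_c t F_u ≤ 2.4 d t F_u): upper limit = 2.4·12·16·450 / 1000 = 207.4 kN.
  Edge l_c = 30 − 14/2 = 23 → r_n = 198.7 kN; interior l_c = 40 − 14 = 26 → r_n = 207.4 kN.
  R_n,bearing = 1·198.7 + 1·207.4 = 406.1 kN → 0.75 × 406.1 = 305 kN.
Bolt shear governs: 126 kN.

126 kN (bolt shear governs)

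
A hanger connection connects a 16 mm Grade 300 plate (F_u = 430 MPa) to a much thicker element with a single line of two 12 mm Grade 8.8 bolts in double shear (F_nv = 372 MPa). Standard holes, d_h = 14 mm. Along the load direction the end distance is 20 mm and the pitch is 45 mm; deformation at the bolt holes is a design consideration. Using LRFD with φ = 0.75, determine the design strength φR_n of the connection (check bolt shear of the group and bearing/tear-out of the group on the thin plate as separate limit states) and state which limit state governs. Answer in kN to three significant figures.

126 kN (bolt shear governs)

Bolt shear: A_b = π·12²/4 = 113.1 mm²; R_n = 372 × 113.1 × 2 × 2 / 1000 = 168.3 kN → 0.75 × 168.3 = 126 kN.
Bearing (1.2 l_c t F_u ≤ 2.4 d t F_u): upper limit = 2.4·12·16·430 / 1000 = 198.1 kN.
  Edge l_c = 20 − 14/2 = 13 → r_n = 107.3 kN; interior l_c = 45 − 14 = 31 → r_n = 198.1 kN.
  R_n,bearing = 1·107.3 + 1·198.1 = 305.5 kN → 0.75 × 305.5 = 229 kN.
Bolt shear governs: 126 kN.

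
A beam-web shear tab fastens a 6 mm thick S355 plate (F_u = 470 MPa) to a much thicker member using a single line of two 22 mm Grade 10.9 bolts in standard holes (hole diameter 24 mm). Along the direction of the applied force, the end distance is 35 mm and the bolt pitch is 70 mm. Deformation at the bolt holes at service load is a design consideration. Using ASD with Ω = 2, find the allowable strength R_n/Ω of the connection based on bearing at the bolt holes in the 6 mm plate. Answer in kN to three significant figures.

Per bolt r_n = 1.2 l_c t F_u ≤ 2.4 d t F_u; upper limit = 2.4 × 22 × 6 × 470 / 1000 = 148.9 kN.
Edge bolt: l_c = 35 − 24/2 = 23 mm → 1.2 × 23 × 6 × 470 / 1000 = 77.83 → r_n = 77.83 kN.
Interior bolts: l_c = 70 − 24 = 46 mm → 1.2 × 46 × 6 × 470 / 1000 = 155.7 → r_n = 148.9 kN.
R_n = 1 × 77.83 + 1 × 148.9 = 226.7 kN.
Allowable strength R_n/Ω = 226.7 / 2 = 113 kN.

113 kN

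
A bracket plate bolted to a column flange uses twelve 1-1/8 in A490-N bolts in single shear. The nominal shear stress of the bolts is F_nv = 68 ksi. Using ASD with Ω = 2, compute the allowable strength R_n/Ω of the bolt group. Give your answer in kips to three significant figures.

406 kips

A_b = π × 1.125² / 4 = 0.994 in².
R_n = F_nv · A_b · n · n_s = 68 × 0.994 × 12 × 1 = 811.1 kips.
Allowable strength R_n/Ω = 811.1 / 2 = 406 kips.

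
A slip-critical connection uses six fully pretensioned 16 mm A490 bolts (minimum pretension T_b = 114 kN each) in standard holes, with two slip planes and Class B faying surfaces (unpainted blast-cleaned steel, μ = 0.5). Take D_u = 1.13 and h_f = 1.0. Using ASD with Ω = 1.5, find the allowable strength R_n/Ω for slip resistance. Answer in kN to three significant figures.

515 kN

R_n = μ · D_u · h_f · T_b · n_s · n_b = 0.5 × 1.13 × 1.0 × 114 × 2 × 6 = 772.9 kN.
Allowable strength R_n/Ω = 772.9 / 1.5 = 515 kN.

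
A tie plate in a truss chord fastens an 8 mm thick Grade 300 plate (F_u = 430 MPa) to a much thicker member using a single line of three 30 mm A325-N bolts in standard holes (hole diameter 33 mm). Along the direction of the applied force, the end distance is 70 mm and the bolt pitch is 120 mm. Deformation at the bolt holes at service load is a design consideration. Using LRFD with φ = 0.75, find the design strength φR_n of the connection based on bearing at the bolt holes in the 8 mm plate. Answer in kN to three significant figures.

537 kN

Per bolt r_n = 1.2 l_c t F_u ≤ 2.4 d t F_u; upper limit = 2.4 × 30 × 8 × 430 / 1000 = 247.7 kN.
Edge bolt: l_c = 70 − 33/2 = 53.5 mm → 1.2 × 53.5 × 8 × 430 / 1000 = 220.8 → r_n = 220.8 kN.
Interior bolts: l_c = 120 − 33 = 87 mm → 1.2 × 87 × 8 × 430 / 1000 = 359.1 → r_n = 247.7 kN.
R_n = 1 × 220.8 + 2 × 247.7 = 716.2 kN.
Design strength φR_n = 0.75 × 716.2 = 537 kN.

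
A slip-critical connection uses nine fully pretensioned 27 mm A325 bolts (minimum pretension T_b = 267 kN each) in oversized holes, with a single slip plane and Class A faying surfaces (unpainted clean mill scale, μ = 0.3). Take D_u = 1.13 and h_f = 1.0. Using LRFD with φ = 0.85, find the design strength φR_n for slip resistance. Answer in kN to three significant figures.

R_n = μ · D_u · h_f · T_b · n_s · n_b = 0.3 × 1.13 × 1.0 × 267 × 1 × 9 = 814.6 kN.
Design strength φR_n = 0.85 × 814.6 = 692 kN.

692 kN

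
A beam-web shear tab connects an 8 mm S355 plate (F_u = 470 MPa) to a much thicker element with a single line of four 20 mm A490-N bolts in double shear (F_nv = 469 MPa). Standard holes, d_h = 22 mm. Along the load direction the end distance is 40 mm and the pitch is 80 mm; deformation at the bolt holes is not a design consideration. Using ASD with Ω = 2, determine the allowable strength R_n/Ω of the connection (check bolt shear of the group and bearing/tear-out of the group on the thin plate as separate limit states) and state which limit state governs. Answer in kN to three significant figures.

Bolt shear: A_b = π·20²/4 = 314.2 mm²; R_n = 469 × 314.2 × 4 × 2 / 1000 = 1179 kN → 1179 / 2 = 589 kN.
Bearing (1.5 l_c t F_u ≤ 3.0 d t F_u): upper limit = 3.0·20·8·470 / 1000 = 225.6 kN.
  Edge l_c = 40 − 22/2 = 29 → r_n = 163.6 kN; interior l_c = 80 − 22 = 58 → r_n = 225.6 kN.
  R_n,bearing = 1·163.6 + 3·225.6 = 840.4 kN → 840.4 / 2 = 420 kN.
Bearing governs: 420 kN.

420 kN (bearing governs)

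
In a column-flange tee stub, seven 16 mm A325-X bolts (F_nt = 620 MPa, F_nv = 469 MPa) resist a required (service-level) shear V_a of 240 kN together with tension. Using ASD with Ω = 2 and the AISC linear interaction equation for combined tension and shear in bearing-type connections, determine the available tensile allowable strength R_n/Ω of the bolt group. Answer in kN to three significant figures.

A_b = π·16²/4 = 201.1 mm²; f_rv = 240 × 1000 / (7 × 201.1) = 170.5 MPa.
F'_nt = 1.3 F_nt − (Ω F_nt / F_nv) f_rv = 1.3·620 − (2·620/469)·170.5 = 355.1 MPa, capped at F_nt → F'_nt = 355.1 MPa.
R_n = F'_nt · A_b · n = 355.1 × 201.1 × 7 / 1000 = 499.8 kN.
Allowable strength R_n/Ω = 499.8 / 2 = 250 kN.

250 kN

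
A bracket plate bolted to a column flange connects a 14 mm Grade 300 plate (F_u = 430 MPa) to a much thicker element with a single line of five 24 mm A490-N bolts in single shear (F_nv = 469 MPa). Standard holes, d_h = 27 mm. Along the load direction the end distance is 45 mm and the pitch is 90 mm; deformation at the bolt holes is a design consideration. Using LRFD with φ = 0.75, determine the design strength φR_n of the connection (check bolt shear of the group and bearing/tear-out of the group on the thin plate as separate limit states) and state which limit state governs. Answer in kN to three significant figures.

796 kN (bolt shear governs)

Bolt shear: A_b = π·24²/4 = 452.4 mm²; R_n = 469 × 452.4 × 5 × 1 / 1000 = 1061 kN → 0.75 × 1061 = 796 kN.
Bearing (1.2 l_c t F_u ≤ 2.4 d t F_u): upper limit = 2.4·24·14·430 / 1000 = 346.8 kN.
  Edge l_c = 45 − 27/2 = 31.5 → r_n = 227.6 kN; interior l_c = 90 − 27 = 63 → r_n = 346.8 kN.
  R_n,bearing = 1·227.6 + 4·346.8 = 1615 kN → 0.75 × 1615 = 1210 kN.
Bolt shear governs: 796 kN.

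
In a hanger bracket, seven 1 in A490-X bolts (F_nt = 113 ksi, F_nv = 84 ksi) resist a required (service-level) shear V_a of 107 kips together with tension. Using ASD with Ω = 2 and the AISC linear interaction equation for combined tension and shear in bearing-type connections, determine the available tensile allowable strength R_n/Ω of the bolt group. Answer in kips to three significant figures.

260 kips

A_b = π·1²/4 = 0.7854 in²; f_rv = 107 / (7 × 0.7854) = 19.46 ksi.
F'_nt = 1.3 F_nt − (Ω F_nt / F_nv) f_rv = 1.3·113 − (2·113/84)·19.46 = 94.54 ksi, capped at F_nt → F'_nt = 94.54 ksi.
R_n = F'_nt · A_b · n = 94.54 × 0.7854 × 7 = 519.7 kips.
Allowable strength R_n/Ω = 519.7 / 2 = 260 kips.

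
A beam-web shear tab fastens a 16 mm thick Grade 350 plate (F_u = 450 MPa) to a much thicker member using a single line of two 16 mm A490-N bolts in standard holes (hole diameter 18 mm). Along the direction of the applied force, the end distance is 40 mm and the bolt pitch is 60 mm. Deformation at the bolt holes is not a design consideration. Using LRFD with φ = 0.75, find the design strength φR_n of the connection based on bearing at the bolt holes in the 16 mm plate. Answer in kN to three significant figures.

510 kN

Per bolt r_n = 1.5 l_c t F_u ≤ 3.0 d t F_u; upper limit = 3.0 × 16 × 16 × 450 / 1000 = 345.6 kN.
Edge bolt: l_c = 40 − 18/2 = 31 mm → 1.5 × 31 × 16 × 450 / 1000 = 334.8 → r_n = 334.8 kN.
Interior bolts: l_c = 60 − 18 = 42 mm → 1.5 × 42 × 16 × 450 / 1000 = 453.6 → r_n = 345.6 kN.
R_n = 1 × 334.8 + 1 × 345.6 = 680.4 kN.
Design strength φR_n = 0.75 × 680.4 = 510 kN.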